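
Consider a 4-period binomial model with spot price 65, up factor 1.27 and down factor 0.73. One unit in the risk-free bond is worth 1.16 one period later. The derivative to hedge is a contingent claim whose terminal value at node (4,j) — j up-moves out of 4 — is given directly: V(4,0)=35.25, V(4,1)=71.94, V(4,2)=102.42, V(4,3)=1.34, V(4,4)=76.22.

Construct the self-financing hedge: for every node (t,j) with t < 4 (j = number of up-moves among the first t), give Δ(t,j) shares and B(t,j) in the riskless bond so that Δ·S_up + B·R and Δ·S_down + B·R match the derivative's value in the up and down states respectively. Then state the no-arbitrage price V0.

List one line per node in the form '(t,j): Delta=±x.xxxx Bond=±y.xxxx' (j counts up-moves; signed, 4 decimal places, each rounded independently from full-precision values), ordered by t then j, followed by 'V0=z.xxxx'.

Risk-neutral probability p* = (R−d)/(u−d) = (1.16−0.73)/(1.27−0.73) = 0.7963.
Terminal values V(4,·): V(4,0)=35.2500, V(4,1)=71.9400, V(4,2)=102.4200, V(4,3)=1.3400, V(4,4)=76.2200
(3,0): S=25.2861. Δ = (V_up−V_dn)/(S_up−S_dn) = (71.9400−35.2500)/(32.1134−18.4589) = 2.6870. V = [p*·71.9400 + (1−p*)·35.2500]/1.16 = 55.5742. B = V − Δ·S = -12.3702.
(3,1): S=43.9909. Δ = (V_up−V_dn)/(S_up−S_dn) = (102.4200−71.9400)/(55.8684−32.1134) = 1.2831. V = [p*·102.4200 + (1−p*)·71.9400]/1.16 = 82.9406. B = V − Δ·S = 26.4962.
(3,2): S=76.5321. Δ = (V_up−V_dn)/(S_up−S_dn) = (1.3400−102.4200)/(97.1958−55.8684) = -2.4458. V = [p*·1.3400 + (1−p*)·102.4200]/1.16 = 18.9055. B = V − Δ·S = 206.0907.
(3,3): S=133.1449. Δ = (V_up−V_dn)/(S_up−S_dn) = (76.2200−1.3400)/(169.0940−97.1958) = 1.0415. V = [p*·76.2200 + (1−p*)·1.3400]/1.16 = 52.5575. B = V − Δ·S = -86.1092.
(2,0): S=34.6385. Δ = (V_up−V_dn)/(S_up−S_dn) = (82.9406−55.5742)/(43.9909−25.2861) = 1.4631. V = [p*·82.9406 + (1−p*)·55.5742]/1.16 = 66.6948. B = V − Δ·S = 16.0163.
(2,1): S=60.2615. Δ = (V_up−V_dn)/(S_up−S_dn) = (18.9055−82.9406)/(76.5321−43.9909) = -1.9678. V = [p*·18.9055 + (1−p*)·82.9406]/1.16 = 27.5428. B = V − Δ·S = 146.1264.
(2,2): S=104.8385. Δ = (V_up−V_dn)/(S_up−S_dn) = (52.5575−18.9055)/(133.1449−76.5321) = 0.5944. V = [p*·52.5575 + (1−p*)·18.9055]/1.16 = 39.3987. B = V − Δ·S = -22.9198.
(1,0): S=47.4500. Δ = (V_up−V_dn)/(S_up−S_dn) = (27.5428−66.6948)/(60.2615−34.6385) = -1.5280. V = [p*·27.5428 + (1−p*)·66.6948]/1.16 = 30.6192. B = V − Δ·S = 103.1228.
(1,1): S=82.5500. Δ = (V_up−V_dn)/(S_up−S_dn) = (39.3987−27.5428)/(104.8385−60.2615) = 0.2660. V = [p*·39.3987 + (1−p*)·27.5428]/1.16 = 31.8824. B = V − Δ·S = 9.9272.
(0,0): S=65.0000. Δ = (V_up−V_dn)/(S_up−S_dn) = (31.8824−30.6192)/(82.5500−47.4500) = 0.0360. V = [p*·31.8824 + (1−p*)·30.6192]/1.16 = 27.2630. B = V − Δ·S = 24.9237.
Each (Δ,B) replicates both successor values, so the strategy is self-financing and V0 is arbitrage-free.

(0,0): Delta=0.0360 Bond=24.9237
(1,0): Delta=-1.5280 Bond=103.1228
(1,1): Delta=0.2660 Bond=9.9272
(2,0): Delta=1.4631 Bond=16.0163
(2,1): Delta=-1.9678 Bond=146.1264
(2,2): Delta=0.5944 Bond=-22.9198
(3,0): Delta=2.6870 Bond=-12.3702
(3,1): Delta=1.2831 Bond=26.4962
(3,2): Delta=-2.4458 Bond=206.0907
(3,3): Delta=1.0415 Bond=-86.1092
V0=27.2630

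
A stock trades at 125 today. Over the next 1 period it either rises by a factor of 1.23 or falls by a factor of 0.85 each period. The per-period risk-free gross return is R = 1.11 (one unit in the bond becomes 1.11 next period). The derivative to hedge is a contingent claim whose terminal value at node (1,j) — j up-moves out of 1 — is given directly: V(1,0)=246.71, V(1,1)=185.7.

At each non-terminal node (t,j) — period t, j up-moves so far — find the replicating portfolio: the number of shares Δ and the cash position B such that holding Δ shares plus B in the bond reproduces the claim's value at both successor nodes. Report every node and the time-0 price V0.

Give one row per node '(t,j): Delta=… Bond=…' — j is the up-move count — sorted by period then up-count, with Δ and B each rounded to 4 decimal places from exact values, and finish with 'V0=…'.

(0,0): Delta=-1.2844 Bond=345.2070
V0=184.6543

Risk-neutral probability p* = (R−d)/(u−d) = (1.11−0.85)/(1.23−0.85) = 0.6842.
Payoff layer (t=1): V(1,0)=246.7100, V(1,1)=185.7000
Node (0,0) S=125.0000: V=(p*·185.7000+(1−p*)·246.7100)/1.11=184.6543; Δ=(185.7000−246.7100)/(153.7500−106.2500)=-1.2844; B=V−Δ·S=345.2070
Root portfolio cost Δ·125+B reproduces V0=184.6543.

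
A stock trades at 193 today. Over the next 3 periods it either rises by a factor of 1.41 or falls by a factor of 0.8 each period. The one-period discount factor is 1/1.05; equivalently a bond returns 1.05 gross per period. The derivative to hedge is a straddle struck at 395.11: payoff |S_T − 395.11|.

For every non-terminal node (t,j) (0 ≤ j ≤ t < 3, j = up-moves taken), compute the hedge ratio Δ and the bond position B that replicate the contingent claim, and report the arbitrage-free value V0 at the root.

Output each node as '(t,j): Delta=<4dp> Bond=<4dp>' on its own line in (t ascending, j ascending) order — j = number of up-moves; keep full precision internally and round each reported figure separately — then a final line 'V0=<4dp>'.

Risk-neutral probability p* = (R−d)/(u−d) = (1.05−0.8)/(1.41−0.8) = 0.4098.
Terminal values V(3,·): V(3,0)=296.2940, V(3,1)=220.9468, V(3,2)=88.1474, V(3,3)=145.9117
(2,0): S=123.5200. Δ = (V_up−V_dn)/(S_up−S_dn) = (220.9468−296.2940)/(174.1632−98.8160) = -1.0000. V = [p*·220.9468 + (1−p*)·296.2940]/1.05 = 252.7752. B = V − Δ·S = 376.2952.
(2,1): S=217.7040. Δ = (V_up−V_dn)/(S_up−S_dn) = (88.1474−220.9468)/(306.9626−174.1632) = -1.0000. V = [p*·88.1474 + (1−p*)·220.9468]/1.05 = 158.5912. B = V − Δ·S = 376.2952.
(2,2): S=383.7033. Δ = (V_up−V_dn)/(S_up−S_dn) = (145.9117−88.1474)/(541.0217−306.9626) = 0.2468. V = [p*·145.9117 + (1−p*)·88.1474]/1.05 = 106.4964. B = V − Δ·S = 11.8009.
(1,0): S=154.4000. Δ = (V_up−V_dn)/(S_up−S_dn) = (158.5912−252.7752)/(217.7040−123.5200) = -1.0000. V = [p*·158.5912 + (1−p*)·252.7752]/1.05 = 203.9764. B = V − Δ·S = 358.3764.
(1,1): S=272.1300. Δ = (V_up−V_dn)/(S_up−S_dn) = (106.4964−158.5912)/(383.7033−217.7040) = -0.3138. V = [p*·106.4964 + (1−p*)·158.5912]/1.05 = 130.7056. B = V − Δ·S = 216.1070.
(0,0): S=193.0000. Δ = (V_up−V_dn)/(S_up−S_dn) = (130.7056−203.9764)/(272.1300−154.4000) = -0.6224. V = [p*·130.7056 + (1−p*)·203.9764]/1.05 = 165.6642. B = V − Δ·S = 285.7802.
Check: Δ(0,0)·S0 + B(0,0) = 165.6642 = V0.

(0,0): Delta=-0.6224 Bond=285.7802
(1,0): Delta=-1.0000 Bond=358.3764
(1,1): Delta=-0.3138 Bond=216.1070
(2,0): Delta=-1.0000 Bond=376.2952
(2,1): Delta=-1.0000 Bond=376.2952
(2,2): Delta=0.2468 Bond=11.8009
V0=165.6642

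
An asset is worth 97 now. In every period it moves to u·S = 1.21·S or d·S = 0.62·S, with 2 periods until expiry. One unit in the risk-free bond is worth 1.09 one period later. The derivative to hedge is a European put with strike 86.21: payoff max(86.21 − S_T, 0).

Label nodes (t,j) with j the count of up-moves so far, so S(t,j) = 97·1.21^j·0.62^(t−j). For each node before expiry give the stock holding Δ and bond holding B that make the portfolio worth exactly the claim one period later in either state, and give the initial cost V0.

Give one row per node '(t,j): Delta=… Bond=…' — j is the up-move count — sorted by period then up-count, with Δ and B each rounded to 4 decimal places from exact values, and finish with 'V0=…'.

Since d<R<u, set p* = (R−d)/(u−d) = 0.7966; price each node as the discounted p*-expectation of its children.
Terminal values V(2,·): V(2,0)=48.9232, V(2,1)=13.4406, V(2,2)=0.0000
Node (1,0) S=60.1400: V=(p*·13.4406+(1−p*)·48.9232)/1.09=18.9517; Δ=(13.4406−48.9232)/(72.7694−37.2868)=-1.0000; B=V−Δ·S=79.0917
Node (1,1) S=117.3700: V=(p*·0.0000+(1−p*)·13.4406)/1.09=2.5080; Δ=(0.0000−13.4406)/(142.0177−72.7694)=-0.1941; B=V−Δ·S=25.2886
Node (0,0) S=97.0000: V=(p*·2.5080+(1−p*)·18.9517)/1.09=5.3692; Δ=(2.5080−18.9517)/(117.3700−60.1400)=-0.2873; B=V−Δ·S=33.2400
Each (Δ,B) replicates both successor values, so the strategy is self-financing and V0 is arbitrage-free.

(0,0): Delta=-0.2873 Bond=33.2400
(1,0): Delta=-1.0000 Bond=79.0917
(1,1): Delta=-0.1941 Bond=25.2886
V0=5.3692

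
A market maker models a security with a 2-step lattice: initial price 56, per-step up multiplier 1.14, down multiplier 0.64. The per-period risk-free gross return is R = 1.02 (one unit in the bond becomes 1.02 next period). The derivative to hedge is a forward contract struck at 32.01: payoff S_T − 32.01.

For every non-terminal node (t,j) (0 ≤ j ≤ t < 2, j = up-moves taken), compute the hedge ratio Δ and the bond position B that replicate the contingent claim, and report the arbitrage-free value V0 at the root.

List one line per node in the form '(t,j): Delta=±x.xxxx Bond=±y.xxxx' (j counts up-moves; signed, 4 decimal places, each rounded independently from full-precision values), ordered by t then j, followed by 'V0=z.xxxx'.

(0,0): Delta=1.0000 Bond=-30.7670
(1,0): Delta=1.0000 Bond=-31.3824
(1,1): Delta=1.0000 Bond=-31.3824
V0=25.2330

Risk-neutral probability p* = (R−d)/(u−d) = (1.02−0.64)/(1.14−0.64) = 0.7600.
Payoff layer (t=2): V(2,0)=-9.0724, V(2,1)=8.8476, V(2,2)=40.7676
Node (1,0) S=35.8400: V=(p*·8.8476+(1−p*)·-9.0724)/1.02=4.4576; Δ=(8.8476−-9.0724)/(40.8576−22.9376)=1.0000; B=V−Δ·S=-31.3824
Node (1,1) S=63.8400: V=(p*·40.7676+(1−p*)·8.8476)/1.02=32.4576; Δ=(40.7676−8.8476)/(72.7776−40.8576)=1.0000; B=V−Δ·S=-31.3824
Node (0,0) S=56.0000: V=(p*·32.4576+(1−p*)·4.4576)/1.02=25.2330; Δ=(32.4576−4.4576)/(63.8400−35.8400)=1.0000; B=V−Δ·S=-30.7670
Root portfolio cost Δ·56+B reproduces V0=25.2330.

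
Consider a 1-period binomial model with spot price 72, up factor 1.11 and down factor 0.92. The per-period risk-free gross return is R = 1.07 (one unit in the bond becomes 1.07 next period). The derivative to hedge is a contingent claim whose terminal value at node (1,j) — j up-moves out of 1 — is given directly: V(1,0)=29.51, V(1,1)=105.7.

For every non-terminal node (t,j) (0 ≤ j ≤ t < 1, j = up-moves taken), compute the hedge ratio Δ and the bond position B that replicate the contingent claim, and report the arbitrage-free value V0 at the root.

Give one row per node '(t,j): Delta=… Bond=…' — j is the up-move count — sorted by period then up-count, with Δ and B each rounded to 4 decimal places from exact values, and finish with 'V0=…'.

(0,0): Delta=5.5694 Bond=-317.2056
V0=83.7944

No-arbitrage ⇒ martingale measure with p* = (R−d)/(u−d) = 0.7895.
At expiry t=1: V(1,0)=29.5100, V(1,1)=105.7000
Node (0,0) S=72.0000: V=(p*·105.7000+(1−p*)·29.5100)/1.07=83.7944; Δ=(105.7000−29.5100)/(79.9200−66.2400)=5.5694; B=V−Δ·S=-317.2056
Each (Δ,B) replicates both successor values, so the strategy is self-financing and V0 is arbitrage-free.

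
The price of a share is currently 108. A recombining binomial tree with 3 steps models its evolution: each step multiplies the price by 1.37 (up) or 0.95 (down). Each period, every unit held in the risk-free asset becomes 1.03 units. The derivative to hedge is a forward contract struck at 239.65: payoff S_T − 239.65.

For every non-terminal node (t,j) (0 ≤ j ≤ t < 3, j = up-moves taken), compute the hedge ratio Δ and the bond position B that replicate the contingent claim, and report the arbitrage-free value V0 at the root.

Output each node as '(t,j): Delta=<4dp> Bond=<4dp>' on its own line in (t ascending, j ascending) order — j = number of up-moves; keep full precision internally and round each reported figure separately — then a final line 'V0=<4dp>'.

(0,0): Delta=1.0000 Bond=-219.3137
(1,0): Delta=1.0000 Bond=-225.8931
(1,1): Delta=1.0000 Bond=-225.8931
(2,0): Delta=1.0000 Bond=-232.6699
(2,1): Delta=1.0000 Bond=-232.6699
(2,2): Delta=1.0000 Bond=-232.6699
V0=-111.3137

Since d<R<u, set p* = (R−d)/(u−d) = 0.1905; price each node as the discounted p*-expectation of its children.
Payoff layer (t=3): V(3,0)=-147.0535, V(3,1)=-106.1161, V(3,2)=-47.0801, V(3,3)=38.0561
  t=2,j=0: stock 97.4700 → up 133.5339 (V=-106.1161), down 92.5965 (V=-147.0535). Price -135.1999; hedge Δ=1.0000, bond B=-232.6699.
  t=2,j=1: stock 140.5620 → up 192.5699 (V=-47.0801), down 133.5339 (V=-106.1161). Price -92.1079; hedge Δ=1.0000, bond B=-232.6699.
  t=2,j=2: stock 202.7052 → up 277.7061 (V=38.0561), down 192.5699 (V=-47.0801). Price -29.9647; hedge Δ=1.0000, bond B=-232.6699.
  t=1,j=0: stock 102.6000 → up 140.5620 (V=-92.1079), down 97.4700 (V=-135.1999). Price -123.2931; hedge Δ=1.0000, bond B=-225.8931.
  t=1,j=1: stock 147.9600 → up 202.7052 (V=-29.9647), down 140.5620 (V=-92.1079). Price -77.9331; hedge Δ=1.0000, bond B=-225.8931.
  t=0,j=0: stock 108.0000 → up 147.9600 (V=-77.9331), down 102.6000 (V=-123.2931). Price -111.3137; hedge Δ=1.0000, bond B=-219.3137.
Root portfolio cost Δ·108+B reproduces V0=-111.3137.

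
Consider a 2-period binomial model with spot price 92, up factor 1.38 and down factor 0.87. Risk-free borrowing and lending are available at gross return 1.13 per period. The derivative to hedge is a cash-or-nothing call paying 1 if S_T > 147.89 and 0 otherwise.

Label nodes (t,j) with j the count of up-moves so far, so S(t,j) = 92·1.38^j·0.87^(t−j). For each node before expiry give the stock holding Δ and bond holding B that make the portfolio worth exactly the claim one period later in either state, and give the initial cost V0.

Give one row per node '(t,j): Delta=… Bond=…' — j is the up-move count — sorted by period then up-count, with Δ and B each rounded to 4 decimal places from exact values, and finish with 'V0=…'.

Since d<R<u, set p* = (R−d)/(u−d) = 0.5098; price each node as the discounted p*-expectation of its children.
Terminal values V(2,·): V(2,0)=0.0000, V(2,1)=0.0000, V(2,2)=1.0000
(1,0): S=80.0400. Δ = (V_up−V_dn)/(S_up−S_dn) = (0.0000−0.0000)/(110.4552−69.6348) = 0.0000. V = [p*·0.0000 + (1−p*)·0.0000]/1.13 = 0.0000. B = V − Δ·S = 0.0000.
(1,1): S=126.9600. Δ = (V_up−V_dn)/(S_up−S_dn) = (1.0000−0.0000)/(175.2048−110.4552) = 0.0154. V = [p*·1.0000 + (1−p*)·0.0000]/1.13 = 0.4512. B = V − Δ·S = -1.5096.
(0,0): S=92.0000. Δ = (V_up−V_dn)/(S_up−S_dn) = (0.4512−0.0000)/(126.9600−80.0400) = 0.0096. V = [p*·0.4512 + (1−p*)·0.0000]/1.13 = 0.2035. B = V − Δ·S = -0.6811.
Root portfolio cost Δ·92+B reproduces V0=0.2035.

(0,0): Delta=0.0096 Bond=-0.6811
(1,0): Delta=0.0000 Bond=0.0000
(1,1): Delta=0.0154 Bond=-1.5096
V0=0.2035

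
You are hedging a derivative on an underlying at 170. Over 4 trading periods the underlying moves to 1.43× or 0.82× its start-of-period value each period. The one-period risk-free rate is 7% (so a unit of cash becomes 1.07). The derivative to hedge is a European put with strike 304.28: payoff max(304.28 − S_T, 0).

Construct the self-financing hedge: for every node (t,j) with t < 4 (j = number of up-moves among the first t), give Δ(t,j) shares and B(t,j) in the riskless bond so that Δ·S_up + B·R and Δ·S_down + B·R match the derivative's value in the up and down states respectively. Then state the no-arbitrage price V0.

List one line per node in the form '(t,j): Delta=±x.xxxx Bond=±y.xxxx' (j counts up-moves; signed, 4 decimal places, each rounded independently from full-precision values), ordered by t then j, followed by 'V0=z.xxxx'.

No-arbitrage ⇒ martingale measure with p* = (R−d)/(u−d) = 0.4098.
Payoff layer (t=4): V(4,0)=227.4193, V(4,1)=170.2424, V(4,2)=70.5316, V(4,3)=0.0000, V(4,4)=0.0000
  t=3,j=0: stock 93.7326 → up 134.0376 (V=170.2424), down 76.8607 (V=227.4193). Price 190.6413; hedge Δ=-1.0000, bond B=284.3738.
  t=3,j=1: stock 163.4604 → up 233.7484 (V=70.5316), down 134.0376 (V=170.2424). Price 120.9134; hedge Δ=-1.0000, bond B=284.3738.
  t=3,j=2: stock 285.0591 → up 407.6345 (V=0.0000), down 233.7484 (V=70.5316). Price 38.9020; hedge Δ=-0.4056, bond B=154.5276.
  t=3,j=3: stock 497.1152 → up 710.8747 (V=0.0000), down 407.6345 (V=0.0000). Price 0.0000; hedge Δ=0.0000, bond B=0.0000.
  t=2,j=0: stock 114.3080 → up 163.4604 (V=120.9134), down 93.7326 (V=190.6413). Price 151.4619; hedge Δ=-1.0000, bond B=265.7699.
  t=2,j=1: stock 199.3420 → up 285.0591 (V=38.9020), down 163.4604 (V=120.9134). Price 81.5908; hedge Δ=-0.6744, bond B=216.0357.
  t=2,j=2: stock 347.6330 → up 497.1152 (V=0.0000), down 285.0591 (V=38.9020). Price 21.4566; hedge Δ=-0.1835, bond B=85.2305.
  t=1,j=0: stock 139.4000 → up 199.3420 (V=81.5908), down 114.3080 (V=151.4619). Price 114.7909; hedge Δ=-0.8217, bond B=229.3337.
  t=1,j=1: stock 243.1000 → up 347.6330 (V=21.4566), down 199.3420 (V=81.5908). Price 53.2202; hedge Δ=-0.4055, bond B=151.8009.
  t=0,j=0: stock 170.0000 → up 243.1000 (V=53.2202), down 139.4000 (V=114.7909). Price 83.6981; hedge Δ=-0.5937, bond B=184.6336.
Root portfolio cost Δ·170+B reproduces V0=83.6981.

(0,0): Delta=-0.5937 Bond=184.6336
(1,0): Delta=-0.8217 Bond=229.3337
(1,1): Delta=-0.4055 Bond=151.8009
(2,0): Delta=-1.0000 Bond=265.7699
(2,1): Delta=-0.6744 Bond=216.0357
(2,2): Delta=-0.1835 Bond=85.2305
(3,0): Delta=-1.0000 Bond=284.3738
(3,1): Delta=-1.0000 Bond=284.3738
(3,2): Delta=-0.4056 Bond=154.5276
(3,3): Delta=0.0000 Bond=0.0000
V0=83.6981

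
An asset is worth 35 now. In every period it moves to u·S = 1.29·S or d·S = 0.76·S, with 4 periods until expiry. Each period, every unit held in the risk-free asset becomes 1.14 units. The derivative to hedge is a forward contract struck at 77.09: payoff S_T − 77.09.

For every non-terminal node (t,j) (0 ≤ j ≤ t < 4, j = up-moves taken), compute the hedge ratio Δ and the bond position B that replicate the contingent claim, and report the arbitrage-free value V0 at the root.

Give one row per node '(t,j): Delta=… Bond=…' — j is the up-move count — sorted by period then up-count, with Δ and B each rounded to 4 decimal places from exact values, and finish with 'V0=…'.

(0,0): Delta=1.0000 Bond=-45.6435
(1,0): Delta=1.0000 Bond=-52.0336
(1,1): Delta=1.0000 Bond=-52.0336
(2,0): Delta=1.0000 Bond=-59.3183
(2,1): Delta=1.0000 Bond=-59.3183
(2,2): Delta=1.0000 Bond=-59.3183
(3,0): Delta=1.0000 Bond=-67.6228
(3,1): Delta=1.0000 Bond=-67.6228
(3,2): Delta=1.0000 Bond=-67.6228
(3,3): Delta=1.0000 Bond=-67.6228
V0=-10.6435

Risk-neutral probability p* = (R−d)/(u−d) = (1.14−0.76)/(1.29−0.76) = 0.7170.
Terminal payoffs: V(4,0)=-65.4132, V(4,1)=-57.2702, V(4,2)=-43.4486, V(4,3)=-19.9881, V(4,4)=19.8330
  t=3,j=0: stock 15.3642 → up 19.8198 (V=-57.2702), down 11.6768 (V=-65.4132). Price -52.2586; hedge Δ=1.0000, bond B=-67.6228.
  t=3,j=1: stock 26.0786 → up 33.6414 (V=-43.4486), down 19.8198 (V=-57.2702). Price -41.5442; hedge Δ=1.0000, bond B=-67.6228.
  t=3,j=2: stock 44.2651 → up 57.1019 (V=-19.9881), down 33.6414 (V=-43.4486). Price -23.3577; hedge Δ=1.0000, bond B=-67.6228.
  t=3,j=3: stock 75.1341 → up 96.9230 (V=19.8330), down 57.1019 (V=-19.9881). Price 7.5113; hedge Δ=1.0000, bond B=-67.6228.
  t=2,j=0: stock 20.2160 → up 26.0786 (V=-41.5442), down 15.3642 (V=-52.2586). Price -39.1023; hedge Δ=1.0000, bond B=-59.3183.
  t=2,j=1: stock 34.3140 → up 44.2651 (V=-23.3577), down 26.0786 (V=-41.5442). Price -25.0043; hedge Δ=1.0000, bond B=-59.3183.
  t=2,j=2: stock 58.2435 → up 75.1341 (V=7.5113), down 44.2651 (V=-23.3577). Price -1.0748; hedge Δ=1.0000, bond B=-59.3183.
  t=1,j=0: stock 26.6000 → up 34.3140 (V=-25.0043), down 20.2160 (V=-39.1023). Price -25.4336; hedge Δ=1.0000, bond B=-52.0336.
  t=1,j=1: stock 45.1500 → up 58.2435 (V=-1.0748), down 34.3140 (V=-25.0043). Price -6.8836; hedge Δ=1.0000, bond B=-52.0336.
  t=0,j=0: stock 35.0000 → up 45.1500 (V=-6.8836), down 26.6000 (V=-25.4336). Price -10.6435; hedge Δ=1.0000, bond B=-45.6435.
The time-0 hedge costs -10.6435, which is the no-arbitrage price.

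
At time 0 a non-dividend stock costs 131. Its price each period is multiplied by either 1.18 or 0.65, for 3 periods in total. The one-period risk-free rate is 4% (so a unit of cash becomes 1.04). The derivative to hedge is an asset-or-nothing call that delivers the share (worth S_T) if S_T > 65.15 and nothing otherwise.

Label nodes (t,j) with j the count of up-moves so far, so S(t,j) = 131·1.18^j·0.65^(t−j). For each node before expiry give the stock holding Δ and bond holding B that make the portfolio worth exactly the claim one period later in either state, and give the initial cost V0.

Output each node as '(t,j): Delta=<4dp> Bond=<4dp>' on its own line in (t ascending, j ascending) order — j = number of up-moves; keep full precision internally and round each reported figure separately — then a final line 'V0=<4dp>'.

(0,0): Delta=1.0334 Bond=-4.9685
(1,0): Delta=1.2025 Bond=-19.5615
(1,1): Delta=1.0000 Bond=0.0000
(2,0): Delta=2.2264 Bond=-77.0166
(2,1): Delta=1.0000 Bond=0.0000
(2,2): Delta=1.0000 Bond=0.0000
V0=130.4105

Under the risk-neutral measure, an up-move has probability p* = (R−d)/(u−d) = 0.7358 and values discount at R = 1.04.
Payoff layer (t=3): V(3,0)=0.0000, V(3,1)=65.3101, V(3,2)=118.5629, V(3,3)=215.2372
  t=2,j=0: stock 55.3475 → up 65.3101 (V=65.3101), down 35.9759 (V=0.0000). Price 46.2099; hedge Δ=2.2264, bond B=-77.0166.
  t=2,j=1: stock 100.4770 → up 118.5629 (V=118.5629), down 65.3100 (V=65.3101). Price 100.4770; hedge Δ=1.0000, bond B=0.0000.
  t=2,j=2: stock 182.4044 → up 215.2372 (V=215.2372), down 118.5629 (V=118.5629). Price 182.4044; hedge Δ=1.0000, bond B=0.0000.
  t=1,j=0: stock 85.1500 → up 100.4770 (V=100.4770), down 55.3475 (V=46.2099). Price 82.8291; hedge Δ=1.2025, bond B=-19.5615.
  t=1,j=1: stock 154.5800 → up 182.4044 (V=182.4044), down 100.4770 (V=100.4770). Price 154.5800; hedge Δ=1.0000, bond B=0.0000.
  t=0,j=0: stock 131.0000 → up 154.5800 (V=154.5800), down 85.1500 (V=82.8291). Price 130.4105; hedge Δ=1.0334, bond B=-4.9685.
Each (Δ,B) replicates both successor values, so the strategy is self-financing and V0 is arbitrage-free.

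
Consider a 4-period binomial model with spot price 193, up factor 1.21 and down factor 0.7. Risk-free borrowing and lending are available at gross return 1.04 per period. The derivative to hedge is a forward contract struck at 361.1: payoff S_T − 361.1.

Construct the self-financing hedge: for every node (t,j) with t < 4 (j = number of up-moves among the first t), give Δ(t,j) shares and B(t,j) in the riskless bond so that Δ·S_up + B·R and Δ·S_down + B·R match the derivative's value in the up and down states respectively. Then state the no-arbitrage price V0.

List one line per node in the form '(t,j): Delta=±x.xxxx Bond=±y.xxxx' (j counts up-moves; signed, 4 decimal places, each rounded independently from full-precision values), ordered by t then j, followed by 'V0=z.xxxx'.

No-arbitrage ⇒ martingale measure with p* = (R−d)/(u−d) = 0.6667.
Terminal payoffs: V(4,0)=-314.7607, V(4,1)=-280.9992, V(4,2)=-222.6401, V(4,3)=-121.7621, V(4,4)=52.6126
Node (3,0) S=66.1990: V=(p*·-280.9992+(1−p*)·-314.7607)/1.04=-281.0125; Δ=(-280.9992−-314.7607)/(80.1008−46.3393)=1.0000; B=V−Δ·S=-347.2115
Node (3,1) S=114.4297: V=(p*·-222.6401+(1−p*)·-280.9992)/1.04=-232.7818; Δ=(-222.6401−-280.9992)/(138.4599−80.1008)=1.0000; B=V−Δ·S=-347.2115
Node (3,2) S=197.7999: V=(p*·-121.7621+(1−p*)·-222.6401)/1.04=-149.4116; Δ=(-121.7621−-222.6401)/(239.3379−138.4599)=1.0000; B=V−Δ·S=-347.2115
Node (3,3) S=341.9113: V=(p*·52.6126+(1−p*)·-121.7621)/1.04=-5.3003; Δ=(52.6126−-121.7621)/(413.7126−239.3379)=1.0000; B=V−Δ·S=-347.2115
Node (2,0) S=94.5700: V=(p*·-232.7818+(1−p*)·-281.0125)/1.04=-239.2872; Δ=(-232.7818−-281.0125)/(114.4297−66.1990)=1.0000; B=V−Δ·S=-333.8572
Node (2,1) S=163.4710: V=(p*·-149.4116+(1−p*)·-232.7818)/1.04=-170.3862; Δ=(-149.4116−-232.7818)/(197.7999−114.4297)=1.0000; B=V−Δ·S=-333.8572
Node (2,2) S=282.5713: V=(p*·-5.3003+(1−p*)·-149.4116)/1.04=-51.2859; Δ=(-5.3003−-149.4116)/(341.9113−197.7999)=1.0000; B=V−Δ·S=-333.8572
Node (1,0) S=135.1000: V=(p*·-170.3862+(1−p*)·-239.2872)/1.04=-185.9166; Δ=(-170.3862−-239.2872)/(163.4710−94.5700)=1.0000; B=V−Δ·S=-321.0166
Node (1,1) S=233.5300: V=(p*·-51.2859+(1−p*)·-170.3862)/1.04=-87.4866; Δ=(-51.2859−-170.3862)/(282.5713−163.4710)=1.0000; B=V−Δ·S=-321.0166
Node (0,0) S=193.0000: V=(p*·-87.4866+(1−p*)·-185.9166)/1.04=-115.6698; Δ=(-87.4866−-185.9166)/(233.5300−135.1000)=1.0000; B=V−Δ·S=-308.6698
Self-financing check: at every node Δ·S+B equals the discounted successor values.

(0,0): Delta=1.0000 Bond=-308.6698
(1,0): Delta=1.0000 Bond=-321.0166
(1,1): Delta=1.0000 Bond=-321.0166
(2,0): Delta=1.0000 Bond=-333.8572
(2,1): Delta=1.0000 Bond=-333.8572
(2,2): Delta=1.0000 Bond=-333.8572
(3,0): Delta=1.0000 Bond=-347.2115
(3,1): Delta=1.0000 Bond=-347.2115
(3,2): Delta=1.0000 Bond=-347.2115
(3,3): Delta=1.0000 Bond=-347.2115
V0=-115.6698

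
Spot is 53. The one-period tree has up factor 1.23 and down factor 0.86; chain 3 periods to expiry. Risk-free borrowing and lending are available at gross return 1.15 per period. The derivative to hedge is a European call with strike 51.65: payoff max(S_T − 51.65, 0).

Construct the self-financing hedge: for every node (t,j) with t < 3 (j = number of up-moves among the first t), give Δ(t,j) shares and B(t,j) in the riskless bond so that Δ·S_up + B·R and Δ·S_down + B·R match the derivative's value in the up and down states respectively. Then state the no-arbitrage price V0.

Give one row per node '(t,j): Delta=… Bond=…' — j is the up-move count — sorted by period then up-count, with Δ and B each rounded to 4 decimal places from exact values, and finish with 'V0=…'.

(0,0): Delta=0.9290 Bond=-29.8279
(1,0): Delta=0.6995 Bond=-23.8421
(1,1): Delta=0.9732 Bond=-37.1877
(2,0): Delta=0.0000 Bond=0.0000
(2,1): Delta=0.8344 Bond=-34.9821
(2,2): Delta=1.0000 Bond=-44.9130
V0=19.4068

No-arbitrage ⇒ martingale measure with p* = (R−d)/(u−d) = 0.7838.
Payoff layer (t=3): V(3,0)=0.0000, V(3,1)=0.0000, V(3,2)=17.3080, V(3,3)=46.9760
(2,0): S=39.1988. Δ = (V_up−V_dn)/(S_up−S_dn) = (0.0000−0.0000)/(48.2145−33.7110) = 0.0000. V = [p*·0.0000 + (1−p*)·0.0000]/1.15 = 0.0000. B = V − Δ·S = 0.0000.
(2,1): S=56.0634. Δ = (V_up−V_dn)/(S_up−S_dn) = (17.3080−0.0000)/(68.9580−48.2145) = 0.8344. V = [p*·17.3080 + (1−p*)·0.0000]/1.15 = 11.7963. B = V − Δ·S = -34.9821.
(2,2): S=80.1837. Δ = (V_up−V_dn)/(S_up−S_dn) = (46.9760−17.3080)/(98.6260−68.9580) = 1.0000. V = [p*·46.9760 + (1−p*)·17.3080]/1.15 = 35.2707. B = V − Δ·S = -44.9130.
(1,0): S=45.5800. Δ = (V_up−V_dn)/(S_up−S_dn) = (11.7963−0.0000)/(56.0634−39.1988) = 0.6995. V = [p*·11.7963 + (1−p*)·0.0000]/1.15 = 8.0398. B = V − Δ·S = -23.8421.
(1,1): S=65.1900. Δ = (V_up−V_dn)/(S_up−S_dn) = (35.2707−11.7963)/(80.1837−56.0634) = 0.9732. V = [p*·35.2707 + (1−p*)·11.7963]/1.15 = 26.2566. B = V − Δ·S = -37.1877.
(0,0): S=53.0000. Δ = (V_up−V_dn)/(S_up−S_dn) = (26.2566−8.0398)/(65.1900−45.5800) = 0.9290. V = [p*·26.2566 + (1−p*)·8.0398]/1.15 = 19.4068. B = V − Δ·S = -29.8279.
Each (Δ,B) replicates both successor values, so the strategy is self-financing and V0 is arbitrage-free.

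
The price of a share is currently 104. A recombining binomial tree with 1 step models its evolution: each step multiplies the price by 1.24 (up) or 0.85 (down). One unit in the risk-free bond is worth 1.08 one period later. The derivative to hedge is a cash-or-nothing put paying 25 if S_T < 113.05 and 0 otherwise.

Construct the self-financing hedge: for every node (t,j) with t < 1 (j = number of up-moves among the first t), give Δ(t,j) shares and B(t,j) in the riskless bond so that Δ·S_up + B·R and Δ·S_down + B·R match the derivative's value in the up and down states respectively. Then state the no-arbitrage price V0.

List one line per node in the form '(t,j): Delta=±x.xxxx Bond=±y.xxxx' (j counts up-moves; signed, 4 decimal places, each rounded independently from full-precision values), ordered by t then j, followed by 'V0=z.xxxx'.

Under the risk-neutral measure, an up-move has probability p* = (R−d)/(u−d) = 0.5897 and values discount at R = 1.08.
Terminal payoffs: V(1,0)=25.0000, V(1,1)=0.0000
(0,0): S=104.0000. Δ = (V_up−V_dn)/(S_up−S_dn) = (0.0000−25.0000)/(128.9600−88.4000) = -0.6164. V = [p*·0.0000 + (1−p*)·25.0000]/1.08 = 9.4967. B = V − Δ·S = 73.5992.
The time-0 hedge costs 9.4967, which is the no-arbitrage price.

(0,0): Delta=-0.6164 Bond=73.5992
V0=9.4967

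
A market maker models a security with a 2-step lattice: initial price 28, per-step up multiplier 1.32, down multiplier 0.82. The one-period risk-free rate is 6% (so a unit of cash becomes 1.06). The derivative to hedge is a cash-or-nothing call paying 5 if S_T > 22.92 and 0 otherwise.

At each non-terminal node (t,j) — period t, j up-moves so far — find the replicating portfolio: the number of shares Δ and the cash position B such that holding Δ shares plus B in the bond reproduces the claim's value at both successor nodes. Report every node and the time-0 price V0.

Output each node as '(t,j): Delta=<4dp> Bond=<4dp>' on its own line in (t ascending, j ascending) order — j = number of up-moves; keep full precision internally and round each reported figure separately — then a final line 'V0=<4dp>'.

Since d<R<u, set p* = (R−d)/(u−d) = 0.4800; price each node as the discounted p*-expectation of its children.
Terminal values V(2,·): V(2,0)=0.0000, V(2,1)=5.0000, V(2,2)=5.0000
Node (1,0) S=22.9600: V=(p*·5.0000+(1−p*)·0.0000)/1.06=2.2642; Δ=(5.0000−0.0000)/(30.3072−18.8272)=0.4355; B=V−Δ·S=-7.7358
Node (1,1) S=36.9600: V=(p*·5.0000+(1−p*)·5.0000)/1.06=4.7170; Δ=(5.0000−5.0000)/(48.7872−30.3072)=0.0000; B=V−Δ·S=4.7170
Node (0,0) S=28.0000: V=(p*·4.7170+(1−p*)·2.2642)/1.06=3.2467; Δ=(4.7170−2.2642)/(36.9600−22.9600)=0.1752; B=V−Δ·S=-1.6590
Self-financing check: at every node Δ·S+B equals the discounted successor values.

(0,0): Delta=0.1752 Bond=-1.6590
(1,0): Delta=0.4355 Bond=-7.7358
(1,1): Delta=0.0000 Bond=4.7170
V0=3.2467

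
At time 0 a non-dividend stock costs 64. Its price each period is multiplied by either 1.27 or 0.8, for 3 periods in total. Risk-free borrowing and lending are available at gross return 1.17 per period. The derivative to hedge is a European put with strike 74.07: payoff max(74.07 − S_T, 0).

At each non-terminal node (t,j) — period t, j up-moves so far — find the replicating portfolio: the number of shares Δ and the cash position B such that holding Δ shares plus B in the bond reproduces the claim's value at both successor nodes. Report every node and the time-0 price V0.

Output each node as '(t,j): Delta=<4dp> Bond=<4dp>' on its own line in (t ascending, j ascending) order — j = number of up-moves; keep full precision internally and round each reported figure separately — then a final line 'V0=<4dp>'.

(0,0): Delta=-0.2006 Bond=14.5562
(1,0): Delta=-0.7620 Bond=45.7785
(1,1): Delta=-0.1050 Bond=9.2611
(2,0): Delta=-1.0000 Bond=63.3077
(2,1): Delta=-0.7215 Bond=50.9266
(2,2): Delta=0.0000 Bond=0.0000
V0=1.7203

Since d<R<u, set p* = (R−d)/(u−d) = 0.7872; price each node as the discounted p*-expectation of its children.
Terminal payoffs: V(3,0)=41.3020, V(3,1)=22.0508, V(3,2)=0.0000, V(3,3)=0.0000
Node (2,0) S=40.9600: V=(p*·22.0508+(1−p*)·41.3020)/1.17=22.3477; Δ=(22.0508−41.3020)/(52.0192−32.7680)=-1.0000; B=V−Δ·S=63.3077
Node (2,1) S=65.0240: V=(p*·0.0000+(1−p*)·22.0508)/1.17=4.0100; Δ=(0.0000−22.0508)/(82.5805−52.0192)=-0.7215; B=V−Δ·S=50.9266
Node (2,2) S=103.2256: V=(p*·0.0000+(1−p*)·0.0000)/1.17=0.0000; Δ=(0.0000−0.0000)/(131.0965−82.5805)=0.0000; B=V−Δ·S=0.0000
Node (1,0) S=51.2000: V=(p*·4.0100+(1−p*)·22.3477)/1.17=6.7621; Δ=(4.0100−22.3477)/(65.0240−40.9600)=-0.7620; B=V−Δ·S=45.7785
Node (1,1) S=81.2800: V=(p*·0.0000+(1−p*)·4.0100)/1.17=0.7292; Δ=(0.0000−4.0100)/(103.2256−65.0240)=-0.1050; B=V−Δ·S=9.2611
Node (0,0) S=64.0000: V=(p*·0.7292+(1−p*)·6.7621)/1.17=1.7203; Δ=(0.7292−6.7621)/(81.2800−51.2000)=-0.2006; B=V−Δ·S=14.5562
Self-financing check: at every node Δ·S+B equals the discounted successor values.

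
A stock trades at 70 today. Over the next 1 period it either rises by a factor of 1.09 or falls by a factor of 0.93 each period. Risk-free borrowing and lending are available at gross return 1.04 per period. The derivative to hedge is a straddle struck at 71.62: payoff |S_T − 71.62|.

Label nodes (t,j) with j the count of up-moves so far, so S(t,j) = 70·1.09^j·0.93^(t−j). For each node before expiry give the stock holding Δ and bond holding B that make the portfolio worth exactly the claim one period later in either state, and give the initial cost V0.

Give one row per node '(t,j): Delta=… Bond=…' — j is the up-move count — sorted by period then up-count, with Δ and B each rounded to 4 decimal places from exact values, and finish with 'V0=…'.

(0,0): Delta=-0.1643 Bond=16.5529
V0=5.0529

No-arbitrage ⇒ martingale measure with p* = (R−d)/(u−d) = 0.6875.
At expiry t=1: V(1,0)=6.5200, V(1,1)=4.6800
(0,0): S=70.0000. Δ = (V_up−V_dn)/(S_up−S_dn) = (4.6800−6.5200)/(76.3000−65.1000) = -0.1643. V = [p*·4.6800 + (1−p*)·6.5200]/1.04 = 5.0529. B = V − Δ·S = 16.5529.
Each (Δ,B) replicates both successor values, so the strategy is self-financing and V0 is arbitrage-free.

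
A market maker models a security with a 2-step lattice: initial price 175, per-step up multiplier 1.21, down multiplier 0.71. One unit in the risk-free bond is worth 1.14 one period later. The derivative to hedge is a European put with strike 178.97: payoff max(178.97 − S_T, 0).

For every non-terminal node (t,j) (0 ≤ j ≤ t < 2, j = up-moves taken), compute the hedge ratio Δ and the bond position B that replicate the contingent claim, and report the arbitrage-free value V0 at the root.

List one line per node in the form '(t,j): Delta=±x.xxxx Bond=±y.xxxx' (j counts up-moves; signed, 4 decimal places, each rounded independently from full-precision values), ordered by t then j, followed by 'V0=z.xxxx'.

(0,0): Delta=-0.3340 Bond=65.1242
(1,0): Delta=-1.0000 Bond=156.9912
(1,1): Delta=-0.2704 Bond=60.7707
V0=6.6730

No-arbitrage ⇒ martingale measure with p* = (R−d)/(u−d) = 0.8600.
At expiry t=2: V(2,0)=90.7525, V(2,1)=28.6275, V(2,2)=0.0000
  t=1,j=0: stock 124.2500 → up 150.3425 (V=28.6275), down 88.2175 (V=90.7525). Price 32.7412; hedge Δ=-1.0000, bond B=156.9912.
  t=1,j=1: stock 211.7500 → up 256.2175 (V=0.0000), down 150.3425 (V=28.6275). Price 3.5157; hedge Δ=-0.2704, bond B=60.7707.
  t=0,j=0: stock 175.0000 → up 211.7500 (V=3.5157), down 124.2500 (V=32.7412). Price 6.6730; hedge Δ=-0.3340, bond B=65.1242.
Check: Δ(0,0)·S0 + B(0,0) = 6.6730 = V0.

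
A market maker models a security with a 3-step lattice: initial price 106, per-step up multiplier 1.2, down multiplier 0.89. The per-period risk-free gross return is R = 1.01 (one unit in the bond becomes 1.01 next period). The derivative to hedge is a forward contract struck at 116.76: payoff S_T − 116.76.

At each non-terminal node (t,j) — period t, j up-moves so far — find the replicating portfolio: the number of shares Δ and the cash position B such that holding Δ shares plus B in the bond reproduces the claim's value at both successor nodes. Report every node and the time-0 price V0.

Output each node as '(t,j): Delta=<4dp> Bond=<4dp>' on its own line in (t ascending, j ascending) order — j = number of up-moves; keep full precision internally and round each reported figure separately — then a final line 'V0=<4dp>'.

Risk-neutral probability p* = (R−d)/(u−d) = (1.01−0.89)/(1.2−0.89) = 0.3871.
Payoff layer (t=3): V(3,0)=-42.0333, V(3,1)=-16.0049, V(3,2)=19.0896, V(3,3)=66.4080
(2,0): S=83.9626. Δ = (V_up−V_dn)/(S_up−S_dn) = (-16.0049−-42.0333)/(100.7551−74.7267) = 1.0000. V = [p*·-16.0049 + (1−p*)·-42.0333]/1.01 = -31.6414. B = V − Δ·S = -115.6040.
(2,1): S=113.2080. Δ = (V_up−V_dn)/(S_up−S_dn) = (19.0896−-16.0049)/(135.8496−100.7551) = 1.0000. V = [p*·19.0896 + (1−p*)·-16.0049]/1.01 = -2.3960. B = V − Δ·S = -115.6040.
(2,2): S=152.6400. Δ = (V_up−V_dn)/(S_up−S_dn) = (66.4080−19.0896)/(183.1680−135.8496) = 1.0000. V = [p*·66.4080 + (1−p*)·19.0896]/1.01 = 37.0360. B = V − Δ·S = -115.6040.
(1,0): S=94.3400. Δ = (V_up−V_dn)/(S_up−S_dn) = (-2.3960−-31.6414)/(113.2080−83.9626) = 1.0000. V = [p*·-2.3960 + (1−p*)·-31.6414]/1.01 = -20.1194. B = V − Δ·S = -114.4594.
(1,1): S=127.2000. Δ = (V_up−V_dn)/(S_up−S_dn) = (37.0360−-2.3960)/(152.6400−113.2080) = 1.0000. V = [p*·37.0360 + (1−p*)·-2.3960]/1.01 = 12.7406. B = V − Δ·S = -114.4594.
(0,0): S=106.0000. Δ = (V_up−V_dn)/(S_up−S_dn) = (12.7406−-20.1194)/(127.2000−94.3400) = 1.0000. V = [p*·12.7406 + (1−p*)·-20.1194]/1.01 = -7.3261. B = V − Δ·S = -113.3261.
Each (Δ,B) replicates both successor values, so the strategy is self-financing and V0 is arbitrage-free.

(0,0): Delta=1.0000 Bond=-113.3261
(1,0): Delta=1.0000 Bond=-114.4594
(1,1): Delta=1.0000 Bond=-114.4594
(2,0): Delta=1.0000 Bond=-115.6040
(2,1): Delta=1.0000 Bond=-115.6040
(2,2): Delta=1.0000 Bond=-115.6040
V0=-7.3261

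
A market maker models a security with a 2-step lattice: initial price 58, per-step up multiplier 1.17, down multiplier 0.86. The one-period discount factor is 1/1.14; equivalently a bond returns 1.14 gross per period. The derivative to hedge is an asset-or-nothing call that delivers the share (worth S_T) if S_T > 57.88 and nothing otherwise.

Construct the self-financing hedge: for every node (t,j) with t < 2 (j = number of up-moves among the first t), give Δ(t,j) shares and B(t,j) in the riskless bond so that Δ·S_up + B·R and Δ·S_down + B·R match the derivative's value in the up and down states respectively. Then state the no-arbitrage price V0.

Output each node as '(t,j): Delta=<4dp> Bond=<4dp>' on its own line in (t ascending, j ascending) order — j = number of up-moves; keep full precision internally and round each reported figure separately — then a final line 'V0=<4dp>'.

(0,0): Delta=1.2025 Bond=-12.0559
(1,0): Delta=3.7742 Bond=-142.0183
(1,1): Delta=1.0000 Bond=0.0000
V0=57.6909

Since d<R<u, set p* = (R−d)/(u−d) = 0.9032; price each node as the discounted p*-expectation of its children.
Payoff layer (t=2): V(2,0)=0.0000, V(2,1)=58.3596, V(2,2)=79.3962
(1,0): S=49.8800. Δ = (V_up−V_dn)/(S_up−S_dn) = (58.3596−0.0000)/(58.3596−42.8968) = 3.7742. V = [p*·58.3596 + (1−p*)·0.0000]/1.14 = 46.2385. B = V − Δ·S = -142.0183.
(1,1): S=67.8600. Δ = (V_up−V_dn)/(S_up−S_dn) = (79.3962−58.3596)/(79.3962−58.3596) = 1.0000. V = [p*·79.3962 + (1−p*)·58.3596]/1.14 = 67.8600. B = V − Δ·S = 0.0000.
(0,0): S=58.0000. Δ = (V_up−V_dn)/(S_up−S_dn) = (67.8600−46.2385)/(67.8600−49.8800) = 1.2025. V = [p*·67.8600 + (1−p*)·46.2385]/1.14 = 57.6909. B = V − Δ·S = -12.0559.
Self-financing check: at every node Δ·S+B equals the discounted successor values.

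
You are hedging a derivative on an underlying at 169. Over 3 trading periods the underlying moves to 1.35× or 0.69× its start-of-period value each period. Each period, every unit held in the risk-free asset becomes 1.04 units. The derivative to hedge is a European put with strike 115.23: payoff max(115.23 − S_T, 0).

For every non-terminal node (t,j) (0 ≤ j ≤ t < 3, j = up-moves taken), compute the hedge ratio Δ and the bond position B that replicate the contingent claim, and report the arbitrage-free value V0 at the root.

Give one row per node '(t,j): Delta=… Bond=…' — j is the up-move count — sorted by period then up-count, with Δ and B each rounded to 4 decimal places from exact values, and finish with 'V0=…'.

Risk-neutral probability p* = (R−d)/(u−d) = (1.04−0.69)/(1.35−0.69) = 0.5303.
Terminal values V(3,·): V(3,0)=59.7120, V(3,1)=6.6078, V(3,2)=0.0000, V(3,3)=0.0000
  t=2,j=0: stock 80.4609 → up 108.6222 (V=6.6078), down 55.5180 (V=59.7120). Price 30.3372; hedge Δ=-1.0000, bond B=110.7981.
  t=2,j=1: stock 157.4235 → up 212.5217 (V=0.0000), down 108.6222 (V=6.6078). Price 2.9843; hedge Δ=-0.0636, bond B=12.9961.
  t=2,j=2: stock 308.0025 → up 415.8034 (V=0.0000), down 212.5217 (V=0.0000). Price 0.0000; hedge Δ=0.0000, bond B=0.0000.
  t=1,j=0: stock 116.6100 → up 157.4235 (V=2.9843), down 80.4609 (V=30.3372). Price 15.2229; hedge Δ=-0.3554, bond B=56.6667.
  t=1,j=1: stock 228.1500 → up 308.0025 (V=0.0000), down 157.4235 (V=2.9843). Price 1.3478; hedge Δ=-0.0198, bond B=5.8694.
  t=0,j=0: stock 169.0000 → up 228.1500 (V=1.3478), down 116.6100 (V=15.2229). Price 7.5624; hedge Δ=-0.1244, bond B=28.5854.
Check: Δ(0,0)·S0 + B(0,0) = 7.5624 = V0.

(0,0): Delta=-0.1244 Bond=28.5854
(1,0): Delta=-0.3554 Bond=56.6667
(1,1): Delta=-0.0198 Bond=5.8694
(2,0): Delta=-1.0000 Bond=110.7981
(2,1): Delta=-0.0636 Bond=12.9961
(2,2): Delta=0.0000 Bond=0.0000
V0=7.5624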